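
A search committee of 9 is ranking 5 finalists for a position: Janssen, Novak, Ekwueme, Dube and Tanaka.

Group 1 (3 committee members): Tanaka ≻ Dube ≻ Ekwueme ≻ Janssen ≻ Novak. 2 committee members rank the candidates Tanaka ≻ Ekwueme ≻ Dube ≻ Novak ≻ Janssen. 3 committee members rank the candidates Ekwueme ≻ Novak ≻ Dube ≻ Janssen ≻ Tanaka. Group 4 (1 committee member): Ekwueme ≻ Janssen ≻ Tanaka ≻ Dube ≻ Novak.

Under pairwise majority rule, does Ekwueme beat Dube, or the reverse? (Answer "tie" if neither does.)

Ekwueme

Ballots ranking Ekwueme above Dube: 2 + 3 + 1 = 6.
Ballots ranking Dube above Ekwueme: 9 − 6 = 3.
Ekwueme wins the head-to-head 6–3.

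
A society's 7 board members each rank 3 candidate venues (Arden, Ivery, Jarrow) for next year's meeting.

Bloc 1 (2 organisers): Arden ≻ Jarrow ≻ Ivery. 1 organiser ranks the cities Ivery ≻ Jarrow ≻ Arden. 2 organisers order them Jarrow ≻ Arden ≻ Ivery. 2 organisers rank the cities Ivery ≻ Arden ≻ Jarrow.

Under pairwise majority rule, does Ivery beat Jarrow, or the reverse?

Jarrow

Ballots ranking Ivery above Jarrow: 1 + 2 = 3.
Ballots ranking Jarrow above Ivery: 7 − 3 = 4.
Jarrow wins the head-to-head 4–3.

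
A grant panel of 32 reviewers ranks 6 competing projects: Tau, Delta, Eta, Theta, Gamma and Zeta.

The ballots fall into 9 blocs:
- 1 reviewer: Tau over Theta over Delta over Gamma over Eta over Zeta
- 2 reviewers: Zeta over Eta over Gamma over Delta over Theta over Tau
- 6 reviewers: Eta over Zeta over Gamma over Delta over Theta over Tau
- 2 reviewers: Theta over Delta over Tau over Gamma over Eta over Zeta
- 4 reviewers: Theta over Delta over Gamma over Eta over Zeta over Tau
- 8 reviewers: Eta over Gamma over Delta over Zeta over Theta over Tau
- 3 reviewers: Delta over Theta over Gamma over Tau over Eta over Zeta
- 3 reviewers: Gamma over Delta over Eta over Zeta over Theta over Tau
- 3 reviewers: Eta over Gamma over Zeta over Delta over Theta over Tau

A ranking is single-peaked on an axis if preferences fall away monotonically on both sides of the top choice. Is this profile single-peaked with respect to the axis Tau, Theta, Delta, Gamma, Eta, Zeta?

Axis positions: Tau=1, Theta=2, Delta=3, Gamma=4, Eta=5, Zeta=6.
Bloc 1 (peak Tau at position 1): ranking walks positions 1-2-3-4-5-6, expanding outward from the peak — single-peaked.
Bloc 2 (peak Zeta at position 6): ranking walks positions 6-5-4-3-2-1, expanding outward from the peak — single-peaked.
Bloc 3 (peak Eta at position 5): ranking walks positions 5-6-4-3-2-1, expanding outward from the peak — single-peaked.
Bloc 4 (peak Theta at position 2): ranking walks positions 2-3-1-4-5-6, expanding outward from the peak — single-peaked.
Bloc 5 (peak Theta at position 2): ranking walks positions 2-3-4-5-6-1, expanding outward from the peak — single-peaked.
Bloc 6 (peak Eta at position 5): ranking walks positions 5-4-3-6-2-1, expanding outward from the peak — single-peaked.
Bloc 7 (peak Delta at position 3): ranking walks positions 3-2-4-1-5-6, expanding outward from the peak — single-peaked.
Bloc 8 (peak Gamma at position 4): ranking walks positions 4-3-5-6-2-1, expanding outward from the peak — single-peaked.
Bloc 9 (peak Eta at position 5): ranking walks positions 5-4-6-3-2-1, expanding outward from the peak — single-peaked.
Every ranking is single-peaked on this axis.

yes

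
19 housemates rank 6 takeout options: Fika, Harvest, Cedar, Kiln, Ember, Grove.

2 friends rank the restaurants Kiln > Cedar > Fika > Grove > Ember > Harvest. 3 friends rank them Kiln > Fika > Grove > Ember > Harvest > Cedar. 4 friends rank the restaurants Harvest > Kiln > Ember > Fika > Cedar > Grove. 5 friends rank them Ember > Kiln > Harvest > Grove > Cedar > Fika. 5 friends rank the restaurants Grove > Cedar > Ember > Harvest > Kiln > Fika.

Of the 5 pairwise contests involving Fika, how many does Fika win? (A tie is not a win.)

0

Fika against each rival (19 friends):
Fika vs Harvest: Fika preferred on 2+3 = 5 ballots; Harvest wins 14–5.
Fika vs Cedar: Cedar, 12–7.
Fika vs Kiln: Fika is ranked higher on 0 ballots, Kiln on 19. Kiln wins 19–0.
Fika vs Ember: Ember, 14–5.
Fika vs Grove: 2+3+4 = 9 for Fika, 10 for Grove — Grove by 10–9.
Fika beats no one; loses to Harvest, Cedar, Kiln, Ember, Grove — 0 pairwise wins.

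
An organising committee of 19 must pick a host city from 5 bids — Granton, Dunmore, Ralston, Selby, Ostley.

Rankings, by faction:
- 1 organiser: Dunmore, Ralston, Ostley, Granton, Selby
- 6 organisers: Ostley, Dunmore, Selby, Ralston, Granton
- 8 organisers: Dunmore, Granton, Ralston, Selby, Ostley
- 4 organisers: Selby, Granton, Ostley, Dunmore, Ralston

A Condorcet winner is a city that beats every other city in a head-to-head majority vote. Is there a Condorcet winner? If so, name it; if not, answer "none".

none

Pairwise majorities:
Granton vs Dunmore: Granton preferred on 4 ballots; Dunmore wins 15–4.
Granton vs Ralston: 12 to 7, Granton.
Granton vs Selby: Granton preferred on 1+8 = 9 ballots; Selby wins 10–9.
Granton vs Ostley: Granton is ranked higher on 8+4 = 12 ballots, Ostley on 7. Granton wins 12–7.
Dunmore vs Ralston: Dunmore is ranked higher on 1+6+8+4 = 19 ballots, Ralston on 0. Dunmore wins 19–0.
Dunmore vs Selby: Dunmore is ranked higher on 1+6+8 = 15 ballots, Selby on 4. Dunmore wins 15–4.
Dunmore vs Ostley: Dunmore preferred on 1+8 = 9 ballots; Ostley wins 10–9.
Ralston vs Selby: Ralston preferred on 1+8 = 9 ballots; Selby wins 10–9.
Ralston vs Ostley: Ralston preferred on 1+8 = 9 ballots; Ostley wins 10–9.
Selby vs Ostley: 12 to 7, Selby.
Every city loses at least once (Granton loses to Dunmore; Dunmore loses to Ostley; Ralston loses to Granton; Selby loses to Dunmore; Ostley loses to Granton). The majority relation contains the cycle Granton > Ostley > Dunmore > Granton, so there is no Condorcet winner.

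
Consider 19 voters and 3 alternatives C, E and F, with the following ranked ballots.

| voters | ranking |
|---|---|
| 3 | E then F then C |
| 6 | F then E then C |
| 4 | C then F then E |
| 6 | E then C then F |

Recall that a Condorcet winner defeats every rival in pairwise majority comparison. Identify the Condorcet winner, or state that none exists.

none

Pairwise majorities:
C vs E: 4 to 15, E.
C vs F: C preferred on 4+6 = 10 ballots; C wins 10–9.
E vs F: E is ranked higher on 3+6 = 9 ballots, F on 10. F wins 10–9.
No alternative is unbeaten: C loses to E; E loses to F; F loses to C. In particular C beats F beats E beats C is a majority cycle — no Condorcet winner exists.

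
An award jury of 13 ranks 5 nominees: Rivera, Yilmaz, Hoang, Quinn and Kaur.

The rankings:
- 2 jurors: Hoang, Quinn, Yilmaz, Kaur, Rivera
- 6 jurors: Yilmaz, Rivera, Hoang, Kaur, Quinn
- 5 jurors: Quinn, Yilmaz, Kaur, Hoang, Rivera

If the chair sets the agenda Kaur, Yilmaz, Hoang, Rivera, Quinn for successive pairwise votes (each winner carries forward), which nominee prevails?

Quinn

Round 1: Kaur vs Yilmaz — 0–13, Yilmaz advances.
Round 2: Yilmaz vs Hoang — 11–2, Yilmaz advances.
Round 3: Yilmaz vs Rivera — 13–0, Yilmaz advances.
Round 4: Yilmaz vs Quinn — 6–7, Quinn advances.
Quinn survives the agenda.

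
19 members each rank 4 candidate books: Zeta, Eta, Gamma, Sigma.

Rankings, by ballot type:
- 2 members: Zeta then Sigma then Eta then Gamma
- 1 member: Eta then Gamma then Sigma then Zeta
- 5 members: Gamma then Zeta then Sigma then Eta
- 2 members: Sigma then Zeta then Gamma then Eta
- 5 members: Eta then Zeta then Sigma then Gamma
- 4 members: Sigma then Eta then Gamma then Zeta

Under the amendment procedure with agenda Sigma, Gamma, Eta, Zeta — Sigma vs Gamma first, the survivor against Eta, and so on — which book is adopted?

Round 1: Sigma vs Gamma — 13–6, Sigma advances.
Round 2: Sigma vs Eta — 13–6, Sigma advances.
Round 3: Sigma vs Zeta — 7–12, Zeta advances.
Zeta survives the agenda.

Zeta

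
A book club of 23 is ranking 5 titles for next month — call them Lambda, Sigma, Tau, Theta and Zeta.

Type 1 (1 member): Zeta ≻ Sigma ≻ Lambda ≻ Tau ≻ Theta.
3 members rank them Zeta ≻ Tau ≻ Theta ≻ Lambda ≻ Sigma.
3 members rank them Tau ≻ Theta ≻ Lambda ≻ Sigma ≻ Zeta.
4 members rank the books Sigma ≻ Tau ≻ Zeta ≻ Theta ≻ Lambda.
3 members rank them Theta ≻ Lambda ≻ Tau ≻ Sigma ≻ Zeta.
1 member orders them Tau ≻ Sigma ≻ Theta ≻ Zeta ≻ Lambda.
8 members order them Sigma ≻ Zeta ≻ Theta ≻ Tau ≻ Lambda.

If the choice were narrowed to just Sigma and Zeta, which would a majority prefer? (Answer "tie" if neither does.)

Sigma

Ballots ranking Sigma above Zeta: 3 + 4 + 3 + 1 + 8 = 19.
Ballots ranking Zeta above Sigma: 23 − 19 = 4.
Sigma wins the head-to-head 19–4.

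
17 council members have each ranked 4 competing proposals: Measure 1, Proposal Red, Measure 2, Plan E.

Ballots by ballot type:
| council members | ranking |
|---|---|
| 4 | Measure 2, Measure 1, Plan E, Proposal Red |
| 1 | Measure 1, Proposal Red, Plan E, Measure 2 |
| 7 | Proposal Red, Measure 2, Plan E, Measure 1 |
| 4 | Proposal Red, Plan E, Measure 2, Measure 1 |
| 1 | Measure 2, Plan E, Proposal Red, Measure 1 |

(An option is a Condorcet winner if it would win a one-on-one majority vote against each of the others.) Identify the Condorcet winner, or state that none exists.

Pairwise majorities:
Measure 1 vs Proposal Red: 5 to 12, Proposal Red.
Measure 1 vs Measure 2: Measure 1 is ranked higher on 1 ballot, Measure 2 on 16. Measure 2 wins 16–1.
Measure 1 vs Plan E: 5 to 12, Plan E.
Proposal Red vs Measure 2: 12 to 5, Proposal Red.
Proposal Red vs Plan E: Proposal Red is ranked higher on 1+7+4 = 12 ballots, Plan E on 5. Proposal Red wins 12–5.
Measure 2 vs Plan E: Measure 2 is ranked higher on 4+7+1 = 12 ballots, Plan E on 5. Measure 2 wins 12–5.
Proposal Red beats each of Measure 1, Measure 2, Plan E — Proposal Red is the Condorcet winner.

Proposal Red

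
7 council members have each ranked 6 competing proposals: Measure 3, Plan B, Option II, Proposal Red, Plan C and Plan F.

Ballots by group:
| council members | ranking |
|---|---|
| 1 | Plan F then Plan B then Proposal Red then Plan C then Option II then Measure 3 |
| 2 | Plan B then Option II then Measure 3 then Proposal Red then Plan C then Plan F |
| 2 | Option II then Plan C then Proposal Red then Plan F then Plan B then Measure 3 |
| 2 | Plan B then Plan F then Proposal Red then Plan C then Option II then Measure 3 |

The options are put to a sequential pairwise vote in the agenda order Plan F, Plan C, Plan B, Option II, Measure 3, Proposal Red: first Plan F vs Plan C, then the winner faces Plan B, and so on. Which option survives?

Plan B

Round 1: Plan F vs Plan C — 3–4, Plan C advances.
Round 2: Plan C vs Plan B — 2–5, Plan B advances.
Round 3: Plan B vs Option II — 5–2, Plan B advances.
Round 4: Plan B vs Measure 3 — 7–0, Plan B advances.
Round 5: Plan B vs Proposal Red — 5–2, Plan B advances.
The agenda winner is Plan B.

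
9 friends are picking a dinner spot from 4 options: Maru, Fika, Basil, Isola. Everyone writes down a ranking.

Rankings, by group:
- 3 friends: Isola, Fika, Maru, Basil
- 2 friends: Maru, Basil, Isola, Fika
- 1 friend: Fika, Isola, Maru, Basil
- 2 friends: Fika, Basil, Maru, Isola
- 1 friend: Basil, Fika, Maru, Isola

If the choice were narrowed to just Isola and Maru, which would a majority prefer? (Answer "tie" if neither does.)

Maru

Ballots ranking Isola above Maru: 3 + 1 = 4.
Ballots ranking Maru above Isola: 9 − 4 = 5.
Maru wins the head-to-head 5–4.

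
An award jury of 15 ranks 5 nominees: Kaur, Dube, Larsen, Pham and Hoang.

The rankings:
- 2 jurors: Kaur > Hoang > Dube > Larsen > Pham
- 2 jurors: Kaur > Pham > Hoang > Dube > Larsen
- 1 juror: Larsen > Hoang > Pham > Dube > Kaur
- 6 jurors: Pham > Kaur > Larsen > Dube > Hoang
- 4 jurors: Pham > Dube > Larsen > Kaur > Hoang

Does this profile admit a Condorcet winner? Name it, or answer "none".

Pham

Pairwise majorities:
Kaur vs Dube: Kaur is ranked higher on 2+2+6 = 10 ballots, Dube on 5. Kaur wins 10–5.
Kaur vs Larsen: 2+2+6 = 10 for Kaur, 5 for Larsen — Kaur by 10–5.
Kaur vs Pham: Kaur is ranked higher on 2+2 = 4 ballots, Pham on 11. Pham wins 11–4.
Kaur vs Hoang: Kaur is ranked higher on 2+2+6+4 = 14 ballots, Hoang on 1. Kaur wins 14–1.
Dube vs Larsen: Dube is ranked higher on 2+2+4 = 8 ballots, Larsen on 7. Dube wins 8–7.
Dube vs Pham: 2 to 13, Pham.
Dube vs Hoang: 6+4 = 10 for Dube, 5 for Hoang — Dube by 10–5.
Larsen vs Pham: 3 to 12, Pham.
Larsen vs Hoang: 11 to 4, Larsen.
Pham vs Hoang: 2+6+4 = 12 for Pham, 3 for Hoang — Pham by 12–3.
Pham defeats every rival head-to-head and is the Condorcet winner.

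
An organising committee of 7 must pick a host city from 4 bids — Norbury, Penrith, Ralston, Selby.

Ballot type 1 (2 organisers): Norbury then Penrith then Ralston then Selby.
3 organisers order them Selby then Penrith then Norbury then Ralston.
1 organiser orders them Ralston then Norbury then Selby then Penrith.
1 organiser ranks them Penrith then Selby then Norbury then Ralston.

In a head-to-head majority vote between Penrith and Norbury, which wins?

Ballots ranking Penrith above Norbury: 3 + 1 = 4.
Ballots ranking Norbury above Penrith: 7 − 4 = 3.
Penrith wins the head-to-head 4–3.

Penrith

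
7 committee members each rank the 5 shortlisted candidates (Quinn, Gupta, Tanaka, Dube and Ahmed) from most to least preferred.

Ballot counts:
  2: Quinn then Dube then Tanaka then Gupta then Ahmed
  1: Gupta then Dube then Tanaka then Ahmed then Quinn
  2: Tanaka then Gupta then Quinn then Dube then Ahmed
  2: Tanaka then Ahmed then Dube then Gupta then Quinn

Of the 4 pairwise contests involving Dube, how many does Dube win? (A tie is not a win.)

2

Dube against each rival (7 committee members):
Dube vs Quinn: Quinn wins 4–3.
Dube vs Gupta: Dube is ranked higher on 2+2 = 4 ballots, Gupta on 3. Dube wins 4–3.
Dube vs Tanaka: Tanaka, 4–3.
Dube vs Ahmed: Dube is ranked higher on 2+1+2 = 5 ballots, Ahmed on 2. Dube wins 5–2.
Dube beats Gupta, Ahmed; loses to Quinn, Tanaka — 2 pairwise wins.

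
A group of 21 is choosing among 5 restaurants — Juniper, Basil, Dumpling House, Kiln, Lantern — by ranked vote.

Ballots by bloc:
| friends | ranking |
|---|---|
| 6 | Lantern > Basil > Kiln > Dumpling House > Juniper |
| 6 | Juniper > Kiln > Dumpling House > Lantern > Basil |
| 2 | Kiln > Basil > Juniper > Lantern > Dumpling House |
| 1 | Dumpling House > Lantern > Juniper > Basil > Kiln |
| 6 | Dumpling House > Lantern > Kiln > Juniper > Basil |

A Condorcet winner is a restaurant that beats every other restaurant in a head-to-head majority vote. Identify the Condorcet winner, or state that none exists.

Pairwise majorities:
Juniper vs Basil: 6+1+6 = 13 for Juniper, 8 for Basil — Juniper by 13–8.
Juniper vs Dumpling House: 6+2 = 8 for Juniper, 13 for Dumpling House — Dumpling House by 13–8.
Juniper vs Kiln: 6+1 = 7 for Juniper, 14 for Kiln — Kiln by 14–7.
Juniper vs Lantern: Juniper is ranked higher on 6+2 = 8 ballots, Lantern on 13. Lantern wins 13–8.
Basil vs Dumpling House: 8 to 13, Dumpling House.
Basil vs Kiln: Basil is ranked higher on 6+1 = 7 ballots, Kiln on 14. Kiln wins 14–7.
Basil vs Lantern: Basil preferred on 2 ballots; Lantern wins 19–2.
Dumpling House vs Kiln: Dumpling House is ranked higher on 1+6 = 7 ballots, Kiln on 14. Kiln wins 14–7.
Dumpling House vs Lantern: Dumpling House is ranked higher on 6+1+6 = 13 ballots, Lantern on 8. Dumpling House wins 13–8.
Kiln vs Lantern: 8 to 13, Lantern.
No restaurant is unbeaten: Juniper loses to Dumpling House; Basil loses to Juniper; Dumpling House loses to Kiln; Kiln loses to Lantern; Lantern loses to Dumpling House. In particular Dumpling House beats Lantern beats Kiln beats Dumpling House is a majority cycle — no Condorcet winner exists.

none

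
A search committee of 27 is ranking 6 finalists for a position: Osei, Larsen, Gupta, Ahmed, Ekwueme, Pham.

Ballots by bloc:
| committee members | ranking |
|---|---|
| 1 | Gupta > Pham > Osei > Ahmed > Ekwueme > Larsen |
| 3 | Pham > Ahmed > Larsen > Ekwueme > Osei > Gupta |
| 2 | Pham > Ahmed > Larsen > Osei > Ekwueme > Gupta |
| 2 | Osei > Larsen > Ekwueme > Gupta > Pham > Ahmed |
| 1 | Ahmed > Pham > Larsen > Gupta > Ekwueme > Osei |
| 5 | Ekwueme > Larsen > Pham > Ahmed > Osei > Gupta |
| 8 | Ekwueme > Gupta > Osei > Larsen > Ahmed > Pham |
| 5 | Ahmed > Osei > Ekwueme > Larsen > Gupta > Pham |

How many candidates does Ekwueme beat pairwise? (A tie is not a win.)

5

Ekwueme against each rival (27 committee members):
Ekwueme vs Osei: Ekwueme wins 17–10.
Ekwueme vs Larsen: Ekwueme preferred on 1+5+8+5 = 19 ballots; Ekwueme wins 19–8.
Ekwueme vs Gupta: Ekwueme wins 25–2.
Ekwueme vs Ahmed: Ekwueme, 15–12.
Ekwueme vs Pham: Ekwueme wins 20–7.
Ekwueme beats Osei, Larsen, Gupta, Ahmed, Pham — 5 pairwise wins.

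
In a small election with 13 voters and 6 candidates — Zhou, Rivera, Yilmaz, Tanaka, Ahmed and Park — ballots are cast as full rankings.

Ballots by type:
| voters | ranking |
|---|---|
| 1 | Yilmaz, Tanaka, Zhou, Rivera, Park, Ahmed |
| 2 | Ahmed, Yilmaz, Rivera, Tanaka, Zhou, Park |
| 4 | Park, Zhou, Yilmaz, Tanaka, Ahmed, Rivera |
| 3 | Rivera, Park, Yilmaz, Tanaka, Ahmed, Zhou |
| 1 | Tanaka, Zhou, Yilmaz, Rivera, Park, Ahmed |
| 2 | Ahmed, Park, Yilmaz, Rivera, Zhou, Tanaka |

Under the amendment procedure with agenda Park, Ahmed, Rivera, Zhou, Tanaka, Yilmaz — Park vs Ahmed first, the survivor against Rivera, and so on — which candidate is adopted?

Round 1: Park vs Ahmed — 9–4, Park advances.
Round 2: Park vs Rivera — 6–7, Rivera advances.
Round 3: Rivera vs Zhou — 7–6, Rivera advances.
Round 4: Rivera vs Tanaka — 7–6, Rivera advances.
Round 5: Rivera vs Yilmaz — 3–10, Yilmaz advances.
Yilmaz survives the agenda.

Yilmaz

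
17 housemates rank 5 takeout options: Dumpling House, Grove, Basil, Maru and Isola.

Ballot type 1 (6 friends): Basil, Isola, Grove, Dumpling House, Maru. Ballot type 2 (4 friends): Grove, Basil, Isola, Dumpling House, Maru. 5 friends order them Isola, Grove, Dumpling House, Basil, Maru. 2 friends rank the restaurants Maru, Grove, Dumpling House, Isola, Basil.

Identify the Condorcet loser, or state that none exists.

Maru

Head-to-head results (17 friends):
Dumpling House–Grove: Grove 17–0.
Dumpling House–Basil: Basil 10–7.
Dumpling House vs Maru: 6+4+5 = 15 for Dumpling House, 2 for Maru — Dumpling House by 15–2.
Dumpling House vs Isola: 2 for Dumpling House, 15 for Isola — Isola by 15–2.
Grove vs Basil: Grove is ranked higher on 4+5+2 = 11 ballots, Basil on 6. Grove wins 11–6.
Grove vs Maru: 15 to 2, Grove.
Grove vs Isola: Grove preferred on 4+2 = 6 ballots; Isola wins 11–6.
Basil vs Maru: Basil preferred on 6+4+5 = 15 ballots; Basil wins 15–2.
Basil vs Isola: Basil preferred on 6+4 = 10 ballots; Basil wins 10–7.
Maru–Isola: Isola 15–2.
Only Maru has no wins; Maru is the Condorcet loser.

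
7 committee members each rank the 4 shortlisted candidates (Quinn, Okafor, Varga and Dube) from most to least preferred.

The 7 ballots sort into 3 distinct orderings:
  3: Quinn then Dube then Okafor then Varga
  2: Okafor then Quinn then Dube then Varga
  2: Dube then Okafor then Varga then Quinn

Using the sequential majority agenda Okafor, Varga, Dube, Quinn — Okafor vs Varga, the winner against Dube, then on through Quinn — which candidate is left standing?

Quinn

Round 1: Okafor vs Varga — 7–0, Okafor advances.
Round 2: Okafor vs Dube — 2–5, Dube advances.
Round 3: Dube vs Quinn — 2–5, Quinn advances.
The agenda winner is Quinn.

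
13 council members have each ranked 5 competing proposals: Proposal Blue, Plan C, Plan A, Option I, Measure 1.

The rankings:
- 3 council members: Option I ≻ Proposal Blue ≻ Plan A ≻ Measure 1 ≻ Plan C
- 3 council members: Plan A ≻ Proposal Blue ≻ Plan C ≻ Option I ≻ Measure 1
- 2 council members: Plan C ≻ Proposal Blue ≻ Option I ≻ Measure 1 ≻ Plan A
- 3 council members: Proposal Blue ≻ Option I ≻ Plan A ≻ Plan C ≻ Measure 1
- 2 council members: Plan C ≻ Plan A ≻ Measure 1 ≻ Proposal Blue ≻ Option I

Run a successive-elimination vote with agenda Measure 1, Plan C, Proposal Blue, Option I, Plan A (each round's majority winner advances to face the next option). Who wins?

Proposal Blue

Round 1: Measure 1 vs Plan C — 3–10, Plan C advances.
Round 2: Plan C vs Proposal Blue — 4–9, Proposal Blue advances.
Round 3: Proposal Blue vs Option I — 10–3, Proposal Blue advances.
Round 4: Proposal Blue vs Plan A — 8–5, Proposal Blue advances.
The agenda winner is Proposal Blue.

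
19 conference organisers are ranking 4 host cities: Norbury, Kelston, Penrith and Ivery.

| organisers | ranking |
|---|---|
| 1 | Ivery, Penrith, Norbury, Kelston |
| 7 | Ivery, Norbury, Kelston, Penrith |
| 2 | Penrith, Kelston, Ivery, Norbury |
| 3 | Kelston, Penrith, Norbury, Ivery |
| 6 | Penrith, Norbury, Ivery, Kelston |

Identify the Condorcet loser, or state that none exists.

Head-to-head results (19 organisers):
Norbury vs Kelston: Norbury wins 14–5.
Norbury–Penrith: Penrith 12–7.
Norbury–Ivery: Ivery 10–9.
Kelston–Penrith: Kelston 10–9.
Kelston vs Ivery: Ivery wins 14–5.
Penrith–Ivery: Penrith 11–8.
No city is winless: Norbury beats Kelston; Kelston beats Penrith; Penrith beats Norbury; Ivery beats Norbury. There is no Condorcet loser.

none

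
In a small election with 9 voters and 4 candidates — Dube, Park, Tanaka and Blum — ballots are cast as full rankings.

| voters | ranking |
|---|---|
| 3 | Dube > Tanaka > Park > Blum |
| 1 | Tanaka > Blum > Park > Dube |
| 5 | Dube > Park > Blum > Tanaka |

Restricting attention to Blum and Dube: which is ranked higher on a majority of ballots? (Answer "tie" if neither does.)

Ballots ranking Blum above Dube: 1.
Ballots ranking Dube above Blum: 9 − 1 = 8.
Dube wins the head-to-head 8–1.

Dube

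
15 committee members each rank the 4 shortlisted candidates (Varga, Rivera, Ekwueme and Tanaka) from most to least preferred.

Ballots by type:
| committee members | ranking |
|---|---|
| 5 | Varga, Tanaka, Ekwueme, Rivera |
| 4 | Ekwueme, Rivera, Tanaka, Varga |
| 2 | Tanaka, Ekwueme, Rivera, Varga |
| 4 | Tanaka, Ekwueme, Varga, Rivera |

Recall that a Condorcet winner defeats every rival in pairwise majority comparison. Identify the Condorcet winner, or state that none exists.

Head-to-head results (15 committee members):
Varga vs Rivera: Varga, 9–6.
Varga vs Ekwueme: Ekwueme, 10–5.
Varga vs Tanaka: Tanaka wins 10–5.
Rivera vs Ekwueme: Ekwueme wins 15–0.
Rivera vs Tanaka: 4 for Rivera, 11 for Tanaka — Tanaka by 11–4.
Ekwueme vs Tanaka: 4 to 11, Tanaka.
Only Tanaka has no losses; Tanaka is the Condorcet winner.

Tanaka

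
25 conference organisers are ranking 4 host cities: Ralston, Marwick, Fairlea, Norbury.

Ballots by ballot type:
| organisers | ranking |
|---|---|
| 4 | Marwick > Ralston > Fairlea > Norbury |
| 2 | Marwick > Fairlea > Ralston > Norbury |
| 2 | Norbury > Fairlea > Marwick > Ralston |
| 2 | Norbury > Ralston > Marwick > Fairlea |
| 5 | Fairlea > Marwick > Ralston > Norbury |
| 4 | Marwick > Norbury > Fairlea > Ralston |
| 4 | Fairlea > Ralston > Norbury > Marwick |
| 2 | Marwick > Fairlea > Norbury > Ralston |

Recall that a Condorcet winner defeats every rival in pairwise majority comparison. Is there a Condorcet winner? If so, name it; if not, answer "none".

Head-to-head results (25 organisers):
Ralston–Marwick: Marwick 19–6.
Ralston vs Fairlea: 4+2 = 6 for Ralston, 19 for Fairlea — Fairlea by 19–6.
Ralston vs Norbury: Ralston preferred on 4+2+5+4 = 15 ballots; Ralston wins 15–10.
Marwick vs Fairlea: 4+2+2+4+2 = 14 for Marwick, 11 for Fairlea — Marwick by 14–11.
Marwick vs Norbury: Marwick, 17–8.
Fairlea vs Norbury: 4+2+5+4+2 = 17 for Fairlea, 8 for Norbury — Fairlea by 17–8.
Marwick wins every pairwise contest, so Marwick is the Condorcet winner.

Marwick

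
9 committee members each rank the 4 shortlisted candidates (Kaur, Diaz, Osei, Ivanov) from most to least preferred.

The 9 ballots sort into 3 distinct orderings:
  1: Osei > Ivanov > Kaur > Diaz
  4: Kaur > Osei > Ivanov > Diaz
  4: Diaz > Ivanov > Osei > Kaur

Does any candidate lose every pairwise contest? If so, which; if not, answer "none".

Head-to-head results (9 committee members):
Kaur vs Diaz: 1+4 = 5 for Kaur, 4 for Diaz — Kaur by 5–4.
Kaur–Osei: Osei 5–4.
Kaur vs Ivanov: 4 for Kaur, 5 for Ivanov — Ivanov by 5–4.
Diaz vs Osei: 4 to 5, Osei.
Diaz vs Ivanov: Ivanov wins 5–4.
Osei vs Ivanov: Osei is ranked higher on 1+4 = 5 ballots, Ivanov on 4. Osei wins 5–4.
Only Diaz has no wins; Diaz is the Condorcet loser.

Diaz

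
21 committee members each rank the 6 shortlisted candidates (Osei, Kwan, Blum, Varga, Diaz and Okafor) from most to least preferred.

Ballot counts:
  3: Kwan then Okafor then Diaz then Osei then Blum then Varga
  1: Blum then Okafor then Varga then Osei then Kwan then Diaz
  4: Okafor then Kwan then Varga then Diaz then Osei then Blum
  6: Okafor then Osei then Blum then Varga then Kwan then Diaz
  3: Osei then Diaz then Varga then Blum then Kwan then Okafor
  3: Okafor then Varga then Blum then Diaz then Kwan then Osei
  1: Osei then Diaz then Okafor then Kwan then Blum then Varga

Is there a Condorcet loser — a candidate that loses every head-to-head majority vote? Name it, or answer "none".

none

Pairwise majorities:
Osei vs Kwan: Osei preferred on 1+6+3+1 = 11 ballots; Osei wins 11–10.
Osei vs Blum: 3+4+6+3+1 = 17 for Osei, 4 for Blum — Osei by 17–4.
Osei vs Varga: Osei preferred on 3+6+3+1 = 13 ballots; Osei wins 13–8.
Osei vs Diaz: Osei, 11–10.
Osei vs Okafor: 3+1 = 4 for Osei, 17 for Okafor — Okafor by 17–4.
Kwan vs Blum: Blum wins 13–8.
Kwan vs Varga: 3+4+1 = 8 for Kwan, 13 for Varga — Varga by 13–8.
Kwan vs Diaz: Kwan is ranked higher on 3+1+4+6 = 14 ballots, Diaz on 7. Kwan wins 14–7.
Kwan vs Okafor: Okafor, 15–6.
Blum vs Varga: Blum wins 11–10.
Blum vs Diaz: Diaz, 11–10.
Blum vs Okafor: Okafor, 17–4.
Varga vs Diaz: Varga, 14–7.
Varga vs Okafor: 3 to 18, Okafor.
Diaz vs Okafor: Diaz is ranked higher on 3+1 = 4 ballots, Okafor on 17. Okafor wins 17–4.
Every candidate wins at least one matchup (Osei beats Kwan; Kwan beats Diaz; Blum beats Kwan; Varga beats Kwan; Diaz beats Blum; Okafor beats Osei), so there is no Condorcet loser.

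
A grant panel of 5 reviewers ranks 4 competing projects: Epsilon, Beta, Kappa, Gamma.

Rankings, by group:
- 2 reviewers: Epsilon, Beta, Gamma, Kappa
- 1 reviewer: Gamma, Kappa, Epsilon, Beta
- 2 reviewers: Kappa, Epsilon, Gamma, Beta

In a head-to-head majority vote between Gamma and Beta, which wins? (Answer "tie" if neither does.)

Gamma

Ballots ranking Gamma above Beta: 1 + 2 = 3.
Ballots ranking Beta above Gamma: 5 − 3 = 2.
Gamma wins the head-to-head 3–2.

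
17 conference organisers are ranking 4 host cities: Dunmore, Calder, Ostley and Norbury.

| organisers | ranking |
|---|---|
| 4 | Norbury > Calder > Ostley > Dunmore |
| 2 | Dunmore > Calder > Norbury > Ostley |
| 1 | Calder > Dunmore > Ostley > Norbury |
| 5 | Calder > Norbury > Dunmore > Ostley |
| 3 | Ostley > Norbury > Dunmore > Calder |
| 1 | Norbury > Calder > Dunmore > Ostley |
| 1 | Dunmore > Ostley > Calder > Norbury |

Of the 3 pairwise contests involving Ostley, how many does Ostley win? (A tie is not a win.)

0

Ostley against each rival (17 organisers):
Ostley–Dunmore: Dunmore 10–7.
Ostley vs Calder: 3+1 = 4 for Ostley, 13 for Calder — Calder by 13–4.
Ostley vs Norbury: Norbury wins 12–5.
Ostley beats no one; loses to Dunmore, Calder, Norbury — 0 pairwise wins.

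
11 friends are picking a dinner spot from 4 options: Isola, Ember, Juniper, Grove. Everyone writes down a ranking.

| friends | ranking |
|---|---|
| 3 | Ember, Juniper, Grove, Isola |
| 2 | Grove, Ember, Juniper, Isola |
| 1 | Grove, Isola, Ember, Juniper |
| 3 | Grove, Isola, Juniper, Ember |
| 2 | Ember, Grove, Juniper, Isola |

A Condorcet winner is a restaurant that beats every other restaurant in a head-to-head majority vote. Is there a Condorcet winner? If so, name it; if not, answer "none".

Pairwise majorities:
Isola vs Ember: Isola preferred on 1+3 = 4 ballots; Ember wins 7–4.
Isola–Juniper: Juniper 7–4.
Isola vs Grove: Grove wins 11–0.
Ember vs Juniper: Ember, 8–3.
Ember vs Grove: Ember preferred on 3+2 = 5 ballots; Grove wins 6–5.
Juniper vs Grove: Juniper is ranked higher on 3 ballots, Grove on 8. Grove wins 8–3.
Only Grove has no losses; Grove is the Condorcet winner.

Grove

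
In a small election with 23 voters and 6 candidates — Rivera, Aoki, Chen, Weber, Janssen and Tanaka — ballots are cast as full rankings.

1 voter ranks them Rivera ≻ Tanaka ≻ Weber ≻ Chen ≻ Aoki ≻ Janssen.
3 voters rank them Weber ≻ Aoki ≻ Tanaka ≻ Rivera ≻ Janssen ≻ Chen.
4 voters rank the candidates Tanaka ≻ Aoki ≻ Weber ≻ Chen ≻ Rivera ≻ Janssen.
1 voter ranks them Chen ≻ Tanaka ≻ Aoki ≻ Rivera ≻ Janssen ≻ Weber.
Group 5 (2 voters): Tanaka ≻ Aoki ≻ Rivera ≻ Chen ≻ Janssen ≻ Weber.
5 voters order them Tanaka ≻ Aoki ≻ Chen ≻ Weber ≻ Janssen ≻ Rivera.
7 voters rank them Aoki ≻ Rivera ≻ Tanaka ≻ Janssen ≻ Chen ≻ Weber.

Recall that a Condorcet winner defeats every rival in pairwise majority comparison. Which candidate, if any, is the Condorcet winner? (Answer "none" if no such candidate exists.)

Tanaka

Pairwise majorities:
Rivera–Aoki: Aoki 22–1.
Rivera vs Chen: Rivera, 13–10.
Rivera–Weber: Weber 12–11.
Rivera vs Janssen: 18 to 5, Rivera.
Rivera–Tanaka: Tanaka 15–8.
Aoki vs Chen: Aoki preferred on 3+4+2+5+7 = 21 ballots; Aoki wins 21–2.
Aoki vs Weber: Aoki preferred on 4+1+2+5+7 = 19 ballots; Aoki wins 19–4.
Aoki vs Janssen: Aoki wins 23–0.
Aoki vs Tanaka: Aoki is ranked higher on 3+7 = 10 ballots, Tanaka on 13. Tanaka wins 13–10.
Chen vs Weber: 15 to 8, Chen.
Chen vs Janssen: Chen is ranked higher on 1+4+1+2+5 = 13 ballots, Janssen on 10. Chen wins 13–10.
Chen vs Tanaka: 1 for Chen, 22 for Tanaka — Tanaka by 22–1.
Weber–Janssen: Weber 13–10.
Weber vs Tanaka: 3 to 20, Tanaka.
Janssen vs Tanaka: 0 for Janssen, 23 for Tanaka — Tanaka by 23–0.
Tanaka defeats every rival head-to-head and is the Condorcet winner.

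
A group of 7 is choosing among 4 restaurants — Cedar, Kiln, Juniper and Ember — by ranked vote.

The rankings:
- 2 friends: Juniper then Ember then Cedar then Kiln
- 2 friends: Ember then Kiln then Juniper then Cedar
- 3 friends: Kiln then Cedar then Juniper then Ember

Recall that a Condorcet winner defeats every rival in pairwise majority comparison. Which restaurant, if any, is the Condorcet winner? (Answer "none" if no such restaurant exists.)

none

Head-to-head results (7 friends):
Cedar vs Kiln: 2 to 5, Kiln.
Cedar vs Juniper: Cedar preferred on 3 ballots; Juniper wins 4–3.
Cedar vs Ember: 3 to 4, Ember.
Kiln vs Juniper: Kiln is ranked higher on 2+3 = 5 ballots, Juniper on 2. Kiln wins 5–2.
Kiln vs Ember: Kiln preferred on 3 ballots; Ember wins 4–3.
Juniper vs Ember: Juniper is ranked higher on 2+3 = 5 ballots, Ember on 2. Juniper wins 5–2.
No restaurant is unbeaten: Cedar loses to Kiln; Kiln loses to Ember; Juniper loses to Kiln; Ember loses to Juniper. In particular Kiln > Juniper > Ember > Kiln is a majority cycle — no Condorcet winner exists.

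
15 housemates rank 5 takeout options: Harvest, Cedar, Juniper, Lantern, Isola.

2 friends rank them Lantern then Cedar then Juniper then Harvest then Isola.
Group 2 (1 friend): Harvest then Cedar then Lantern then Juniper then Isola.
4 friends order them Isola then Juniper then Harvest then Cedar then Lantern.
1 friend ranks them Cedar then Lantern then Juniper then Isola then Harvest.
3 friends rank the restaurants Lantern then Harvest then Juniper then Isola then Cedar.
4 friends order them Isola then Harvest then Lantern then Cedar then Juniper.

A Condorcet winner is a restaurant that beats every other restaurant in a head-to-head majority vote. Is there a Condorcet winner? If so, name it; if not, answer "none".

Head-to-head results (15 friends):
Harvest–Cedar: Harvest 12–3.
Harvest vs Juniper: Harvest preferred on 1+3+4 = 8 ballots; Harvest wins 8–7.
Harvest vs Lantern: 1+4+4 = 9 for Harvest, 6 for Lantern — Harvest by 9–6.
Harvest vs Isola: 6 to 9, Isola.
Cedar–Juniper: Cedar 8–7.
Cedar vs Lantern: Lantern, 9–6.
Cedar vs Isola: Cedar preferred on 2+1+1 = 4 ballots; Isola wins 11–4.
Juniper vs Lantern: Lantern wins 11–4.
Juniper vs Isola: Juniper is ranked higher on 2+1+1+3 = 7 ballots, Isola on 8. Isola wins 8–7.
Lantern–Isola: Isola 8–7.
Only Isola has no losses; Isola is the Condorcet winner.

Isola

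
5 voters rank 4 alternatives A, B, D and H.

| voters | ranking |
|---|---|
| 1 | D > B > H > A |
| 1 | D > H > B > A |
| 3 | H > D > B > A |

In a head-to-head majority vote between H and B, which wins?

H

Ballots ranking H above B: 1 + 3 = 4.
Ballots ranking B above H: 5 − 4 = 1.
H wins the head-to-head 4–1.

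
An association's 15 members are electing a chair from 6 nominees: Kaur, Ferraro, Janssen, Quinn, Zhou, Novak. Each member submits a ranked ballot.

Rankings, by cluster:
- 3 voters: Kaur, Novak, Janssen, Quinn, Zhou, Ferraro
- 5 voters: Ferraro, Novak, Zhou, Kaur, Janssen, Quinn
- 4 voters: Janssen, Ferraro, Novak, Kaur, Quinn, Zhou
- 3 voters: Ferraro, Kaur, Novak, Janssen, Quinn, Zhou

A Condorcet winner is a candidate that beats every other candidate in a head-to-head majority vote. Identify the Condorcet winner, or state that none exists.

Check each pair by majority over 15 ballots:
Kaur vs Ferraro: Ferraro wins 12–3.
Kaur vs Janssen: Kaur is ranked higher on 3+5+3 = 11 ballots, Janssen on 4. Kaur wins 11–4.
Kaur–Quinn: Kaur 15–0.
Kaur vs Zhou: Kaur is ranked higher on 3+4+3 = 10 ballots, Zhou on 5. Kaur wins 10–5.
Kaur vs Novak: Kaur preferred on 3+3 = 6 ballots; Novak wins 9–6.
Ferraro vs Janssen: 5+3 = 8 for Ferraro, 7 for Janssen — Ferraro by 8–7.
Ferraro vs Quinn: Ferraro preferred on 5+4+3 = 12 ballots; Ferraro wins 12–3.
Ferraro vs Zhou: Ferraro preferred on 5+4+3 = 12 ballots; Ferraro wins 12–3.
Ferraro vs Novak: Ferraro, 12–3.
Janssen vs Quinn: Janssen wins 15–0.
Janssen vs Zhou: 3+4+3 = 10 for Janssen, 5 for Zhou — Janssen by 10–5.
Janssen vs Novak: Novak, 11–4.
Quinn vs Zhou: Quinn is ranked higher on 3+4+3 = 10 ballots, Zhou on 5. Quinn wins 10–5.
Quinn–Novak: Novak 15–0.
Zhou–Novak: Novak 15–0.
Ferraro wins every pairwise contest, so Ferraro is the Condorcet winner.

Ferraro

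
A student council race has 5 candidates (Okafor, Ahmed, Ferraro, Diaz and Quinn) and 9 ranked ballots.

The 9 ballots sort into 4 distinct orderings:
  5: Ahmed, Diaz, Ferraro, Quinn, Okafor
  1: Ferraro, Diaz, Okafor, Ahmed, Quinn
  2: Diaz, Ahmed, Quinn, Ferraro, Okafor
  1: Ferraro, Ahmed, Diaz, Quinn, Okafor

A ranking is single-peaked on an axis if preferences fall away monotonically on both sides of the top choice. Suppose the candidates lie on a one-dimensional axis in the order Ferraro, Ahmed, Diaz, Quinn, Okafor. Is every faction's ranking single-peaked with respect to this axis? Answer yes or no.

no

Axis positions: Ferraro=1, Ahmed=2, Diaz=3, Quinn=4, Okafor=5.
Faction 1 (peak Ahmed at position 2): ranking walks positions 2-3-1-4-5, expanding outward from the peak — single-peaked.
Faction 2: ranking walks positions 1-3-5-2-4; Diaz is ranked above Ahmed even though Ahmed lies between Diaz and the peak Ferraro on the axis — preferences dip and rise again. Not single-peaked.
Faction 3 (peak Diaz at position 3): ranking walks positions 3-2-4-1-5, expanding outward from the peak — single-peaked.
Faction 4 (peak Ferraro at position 1): ranking walks positions 1-2-3-4-5, expanding outward from the peak — single-peaked.
Faction 2 violates single-peakedness, so the profile is not single-peaked on this axis.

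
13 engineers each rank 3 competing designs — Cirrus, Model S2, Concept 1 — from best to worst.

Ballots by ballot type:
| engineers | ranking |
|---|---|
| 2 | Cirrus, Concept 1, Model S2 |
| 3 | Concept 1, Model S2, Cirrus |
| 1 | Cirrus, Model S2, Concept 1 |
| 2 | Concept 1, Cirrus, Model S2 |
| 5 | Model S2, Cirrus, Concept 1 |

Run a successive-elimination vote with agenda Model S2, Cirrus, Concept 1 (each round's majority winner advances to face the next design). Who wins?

Round 1: Model S2 vs Cirrus — 8–5, Model S2 advances.
Round 2: Model S2 vs Concept 1 — 6–7, Concept 1 advances.
The agenda winner is Concept 1.

Concept 1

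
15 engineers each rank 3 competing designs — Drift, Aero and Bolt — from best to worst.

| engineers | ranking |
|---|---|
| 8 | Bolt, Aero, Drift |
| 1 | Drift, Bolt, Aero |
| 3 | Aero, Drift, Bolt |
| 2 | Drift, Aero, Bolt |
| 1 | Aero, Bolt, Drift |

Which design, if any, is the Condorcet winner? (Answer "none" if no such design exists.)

Bolt

Head-to-head results (15 engineers):
Drift vs Aero: 1+2 = 3 for Drift, 12 for Aero — Aero by 12–3.
Drift vs Bolt: Drift preferred on 1+3+2 = 6 ballots; Bolt wins 9–6.
Aero vs Bolt: 6 to 9, Bolt.
Only Bolt has no losses; Bolt is the Condorcet winner.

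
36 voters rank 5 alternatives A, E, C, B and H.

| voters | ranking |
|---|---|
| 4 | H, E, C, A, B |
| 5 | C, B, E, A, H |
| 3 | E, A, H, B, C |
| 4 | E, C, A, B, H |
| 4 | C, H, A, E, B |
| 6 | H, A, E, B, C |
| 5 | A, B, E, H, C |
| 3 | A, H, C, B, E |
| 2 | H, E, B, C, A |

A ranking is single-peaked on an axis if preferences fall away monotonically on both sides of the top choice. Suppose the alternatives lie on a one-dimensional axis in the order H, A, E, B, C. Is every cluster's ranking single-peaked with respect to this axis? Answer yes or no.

Axis positions: H=1, A=2, E=3, B=4, C=5.
Cluster 1: ranking walks positions 1-3-5-2-4; E is ranked above A even though A lies between E and the peak H on the axis — preferences dip and rise again. Not single-peaked.
Cluster 2 (peak C at position 5): ranking walks positions 5-4-3-2-1, expanding outward from the peak — single-peaked.
Cluster 3 (peak E at position 3): ranking walks positions 3-2-1-4-5, expanding outward from the peak — single-peaked.
Cluster 4: ranking walks positions 3-5-2-4-1; C is ranked above B even though B lies between C and the peak E on the axis — preferences dip and rise again. Not single-peaked.
Cluster 5: ranking walks positions 5-1-2-3-4; H is ranked above B even though B lies between H and the peak C on the axis — preferences dip and rise again. Not single-peaked.
Cluster 6 (peak H at position 1): ranking walks positions 1-2-3-4-5, expanding outward from the peak — single-peaked.
Cluster 7: ranking walks positions 2-4-3-1-5; B is ranked above E even though E lies between B and the peak A on the axis — preferences dip and rise again. Not single-peaked.
Cluster 8: ranking walks positions 2-1-5-4-3; C is ranked above E even though E lies between C and the peak A on the axis — preferences dip and rise again. Not single-peaked.
Cluster 9: ranking walks positions 1-3-4-5-2; E is ranked above A even though A lies between E and the peak H on the axis — preferences dip and rise again. Not single-peaked.
Cluster 1 violates single-peakedness, so the profile is not single-peaked on this axis.

no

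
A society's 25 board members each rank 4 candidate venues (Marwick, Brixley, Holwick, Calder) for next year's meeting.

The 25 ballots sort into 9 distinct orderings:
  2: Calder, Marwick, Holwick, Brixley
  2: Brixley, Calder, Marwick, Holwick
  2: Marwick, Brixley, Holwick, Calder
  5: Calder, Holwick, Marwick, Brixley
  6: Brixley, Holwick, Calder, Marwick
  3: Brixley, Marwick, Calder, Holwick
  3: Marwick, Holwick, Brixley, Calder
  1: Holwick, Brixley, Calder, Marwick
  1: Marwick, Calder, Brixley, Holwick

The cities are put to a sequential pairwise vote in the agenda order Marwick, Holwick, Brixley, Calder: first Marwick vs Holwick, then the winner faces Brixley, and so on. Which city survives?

Calder

Round 1: Marwick vs Holwick — 13–12, Marwick advances.
Round 2: Marwick vs Brixley — 13–12, Marwick advances.
Round 3: Marwick vs Calder — 9–16, Calder advances.
The agenda winner is Calder.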